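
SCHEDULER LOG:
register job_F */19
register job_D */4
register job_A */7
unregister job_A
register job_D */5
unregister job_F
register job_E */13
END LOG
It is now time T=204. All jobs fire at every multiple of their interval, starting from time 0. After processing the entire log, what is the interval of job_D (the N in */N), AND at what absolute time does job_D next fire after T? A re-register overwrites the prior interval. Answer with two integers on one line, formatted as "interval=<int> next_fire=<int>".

Answer: interval=5 next_fire=205

Derivation:
Op 1: register job_F */19 -> active={job_F:*/19}
Op 2: register job_D */4 -> active={job_D:*/4, job_F:*/19}
Op 3: register job_A */7 -> active={job_A:*/7, job_D:*/4, job_F:*/19}
Op 4: unregister job_A -> active={job_D:*/4, job_F:*/19}
Op 5: register job_D */5 -> active={job_D:*/5, job_F:*/19}
Op 6: unregister job_F -> active={job_D:*/5}
Op 7: register job_E */13 -> active={job_D:*/5, job_E:*/13}
Final interval of job_D = 5
Next fire of job_D after T=204: (204//5+1)*5 = 205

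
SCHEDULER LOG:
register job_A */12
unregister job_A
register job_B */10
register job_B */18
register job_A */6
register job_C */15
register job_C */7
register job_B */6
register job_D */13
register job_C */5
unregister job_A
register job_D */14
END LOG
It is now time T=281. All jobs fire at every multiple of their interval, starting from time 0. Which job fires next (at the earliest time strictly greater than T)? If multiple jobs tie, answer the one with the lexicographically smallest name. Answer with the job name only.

Answer: job_B

Derivation:
Op 1: register job_A */12 -> active={job_A:*/12}
Op 2: unregister job_A -> active={}
Op 3: register job_B */10 -> active={job_B:*/10}
Op 4: register job_B */18 -> active={job_B:*/18}
Op 5: register job_A */6 -> active={job_A:*/6, job_B:*/18}
Op 6: register job_C */15 -> active={job_A:*/6, job_B:*/18, job_C:*/15}
Op 7: register job_C */7 -> active={job_A:*/6, job_B:*/18, job_C:*/7}
Op 8: register job_B */6 -> active={job_A:*/6, job_B:*/6, job_C:*/7}
Op 9: register job_D */13 -> active={job_A:*/6, job_B:*/6, job_C:*/7, job_D:*/13}
Op 10: register job_C */5 -> active={job_A:*/6, job_B:*/6, job_C:*/5, job_D:*/13}
Op 11: unregister job_A -> active={job_B:*/6, job_C:*/5, job_D:*/13}
Op 12: register job_D */14 -> active={job_B:*/6, job_C:*/5, job_D:*/14}
  job_B: interval 6, next fire after T=281 is 282
  job_C: interval 5, next fire after T=281 is 285
  job_D: interval 14, next fire after T=281 is 294
Earliest = 282, winner (lex tiebreak) = job_B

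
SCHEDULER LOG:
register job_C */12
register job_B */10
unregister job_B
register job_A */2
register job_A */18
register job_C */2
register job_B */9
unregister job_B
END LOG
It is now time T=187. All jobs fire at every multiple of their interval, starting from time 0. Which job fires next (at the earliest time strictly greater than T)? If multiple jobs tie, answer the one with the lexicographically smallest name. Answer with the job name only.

Op 1: register job_C */12 -> active={job_C:*/12}
Op 2: register job_B */10 -> active={job_B:*/10, job_C:*/12}
Op 3: unregister job_B -> active={job_C:*/12}
Op 4: register job_A */2 -> active={job_A:*/2, job_C:*/12}
Op 5: register job_A */18 -> active={job_A:*/18, job_C:*/12}
Op 6: register job_C */2 -> active={job_A:*/18, job_C:*/2}
Op 7: register job_B */9 -> active={job_A:*/18, job_B:*/9, job_C:*/2}
Op 8: unregister job_B -> active={job_A:*/18, job_C:*/2}
  job_A: interval 18, next fire after T=187 is 198
  job_C: interval 2, next fire after T=187 is 188
Earliest = 188, winner (lex tiebreak) = job_C

Answer: job_C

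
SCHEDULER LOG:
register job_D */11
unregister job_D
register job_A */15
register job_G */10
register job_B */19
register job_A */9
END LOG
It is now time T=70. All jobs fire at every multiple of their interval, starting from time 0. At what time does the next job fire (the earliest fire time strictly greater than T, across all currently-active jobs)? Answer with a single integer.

Answer: 72

Derivation:
Op 1: register job_D */11 -> active={job_D:*/11}
Op 2: unregister job_D -> active={}
Op 3: register job_A */15 -> active={job_A:*/15}
Op 4: register job_G */10 -> active={job_A:*/15, job_G:*/10}
Op 5: register job_B */19 -> active={job_A:*/15, job_B:*/19, job_G:*/10}
Op 6: register job_A */9 -> active={job_A:*/9, job_B:*/19, job_G:*/10}
  job_A: interval 9, next fire after T=70 is 72
  job_B: interval 19, next fire after T=70 is 76
  job_G: interval 10, next fire after T=70 is 80
Earliest fire time = 72 (job job_A)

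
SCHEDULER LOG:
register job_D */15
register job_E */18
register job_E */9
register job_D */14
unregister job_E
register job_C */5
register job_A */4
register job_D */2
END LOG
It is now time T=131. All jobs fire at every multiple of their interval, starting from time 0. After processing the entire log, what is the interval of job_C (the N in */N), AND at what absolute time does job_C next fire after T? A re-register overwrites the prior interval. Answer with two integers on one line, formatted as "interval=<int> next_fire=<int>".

Answer: interval=5 next_fire=135

Derivation:
Op 1: register job_D */15 -> active={job_D:*/15}
Op 2: register job_E */18 -> active={job_D:*/15, job_E:*/18}
Op 3: register job_E */9 -> active={job_D:*/15, job_E:*/9}
Op 4: register job_D */14 -> active={job_D:*/14, job_E:*/9}
Op 5: unregister job_E -> active={job_D:*/14}
Op 6: register job_C */5 -> active={job_C:*/5, job_D:*/14}
Op 7: register job_A */4 -> active={job_A:*/4, job_C:*/5, job_D:*/14}
Op 8: register job_D */2 -> active={job_A:*/4, job_C:*/5, job_D:*/2}
Final interval of job_C = 5
Next fire of job_C after T=131: (131//5+1)*5 = 135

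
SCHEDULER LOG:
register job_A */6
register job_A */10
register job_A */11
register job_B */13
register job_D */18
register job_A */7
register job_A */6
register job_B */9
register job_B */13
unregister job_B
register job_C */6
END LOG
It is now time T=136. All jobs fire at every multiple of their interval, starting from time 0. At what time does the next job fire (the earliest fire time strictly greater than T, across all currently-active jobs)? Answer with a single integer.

Op 1: register job_A */6 -> active={job_A:*/6}
Op 2: register job_A */10 -> active={job_A:*/10}
Op 3: register job_A */11 -> active={job_A:*/11}
Op 4: register job_B */13 -> active={job_A:*/11, job_B:*/13}
Op 5: register job_D */18 -> active={job_A:*/11, job_B:*/13, job_D:*/18}
Op 6: register job_A */7 -> active={job_A:*/7, job_B:*/13, job_D:*/18}
Op 7: register job_A */6 -> active={job_A:*/6, job_B:*/13, job_D:*/18}
Op 8: register job_B */9 -> active={job_A:*/6, job_B:*/9, job_D:*/18}
Op 9: register job_B */13 -> active={job_A:*/6, job_B:*/13, job_D:*/18}
Op 10: unregister job_B -> active={job_A:*/6, job_D:*/18}
Op 11: register job_C */6 -> active={job_A:*/6, job_C:*/6, job_D:*/18}
  job_A: interval 6, next fire after T=136 is 138
  job_C: interval 6, next fire after T=136 is 138
  job_D: interval 18, next fire after T=136 is 144
Earliest fire time = 138 (job job_A)

Answer: 138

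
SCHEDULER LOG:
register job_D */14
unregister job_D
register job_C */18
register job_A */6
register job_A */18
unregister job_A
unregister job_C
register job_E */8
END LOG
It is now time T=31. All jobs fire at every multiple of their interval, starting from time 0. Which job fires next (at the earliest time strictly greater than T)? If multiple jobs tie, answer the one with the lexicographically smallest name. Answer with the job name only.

Op 1: register job_D */14 -> active={job_D:*/14}
Op 2: unregister job_D -> active={}
Op 3: register job_C */18 -> active={job_C:*/18}
Op 4: register job_A */6 -> active={job_A:*/6, job_C:*/18}
Op 5: register job_A */18 -> active={job_A:*/18, job_C:*/18}
Op 6: unregister job_A -> active={job_C:*/18}
Op 7: unregister job_C -> active={}
Op 8: register job_E */8 -> active={job_E:*/8}
  job_E: interval 8, next fire after T=31 is 32
Earliest = 32, winner (lex tiebreak) = job_E

Answer: job_E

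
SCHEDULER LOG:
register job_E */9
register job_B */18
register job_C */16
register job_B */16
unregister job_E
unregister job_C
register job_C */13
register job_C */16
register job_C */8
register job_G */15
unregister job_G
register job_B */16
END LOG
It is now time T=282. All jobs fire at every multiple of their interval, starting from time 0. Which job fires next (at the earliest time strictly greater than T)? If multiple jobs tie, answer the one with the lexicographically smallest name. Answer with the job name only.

Answer: job_B

Derivation:
Op 1: register job_E */9 -> active={job_E:*/9}
Op 2: register job_B */18 -> active={job_B:*/18, job_E:*/9}
Op 3: register job_C */16 -> active={job_B:*/18, job_C:*/16, job_E:*/9}
Op 4: register job_B */16 -> active={job_B:*/16, job_C:*/16, job_E:*/9}
Op 5: unregister job_E -> active={job_B:*/16, job_C:*/16}
Op 6: unregister job_C -> active={job_B:*/16}
Op 7: register job_C */13 -> active={job_B:*/16, job_C:*/13}
Op 8: register job_C */16 -> active={job_B:*/16, job_C:*/16}
Op 9: register job_C */8 -> active={job_B:*/16, job_C:*/8}
Op 10: register job_G */15 -> active={job_B:*/16, job_C:*/8, job_G:*/15}
Op 11: unregister job_G -> active={job_B:*/16, job_C:*/8}
Op 12: register job_B */16 -> active={job_B:*/16, job_C:*/8}
  job_B: interval 16, next fire after T=282 is 288
  job_C: interval 8, next fire after T=282 is 288
Earliest = 288, winner (lex tiebreak) = job_B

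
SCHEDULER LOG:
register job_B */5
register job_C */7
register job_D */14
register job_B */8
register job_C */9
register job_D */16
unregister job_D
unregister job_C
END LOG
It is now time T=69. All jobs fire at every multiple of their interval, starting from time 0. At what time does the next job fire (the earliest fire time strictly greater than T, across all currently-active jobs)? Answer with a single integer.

Answer: 72

Derivation:
Op 1: register job_B */5 -> active={job_B:*/5}
Op 2: register job_C */7 -> active={job_B:*/5, job_C:*/7}
Op 3: register job_D */14 -> active={job_B:*/5, job_C:*/7, job_D:*/14}
Op 4: register job_B */8 -> active={job_B:*/8, job_C:*/7, job_D:*/14}
Op 5: register job_C */9 -> active={job_B:*/8, job_C:*/9, job_D:*/14}
Op 6: register job_D */16 -> active={job_B:*/8, job_C:*/9, job_D:*/16}
Op 7: unregister job_D -> active={job_B:*/8, job_C:*/9}
Op 8: unregister job_C -> active={job_B:*/8}
  job_B: interval 8, next fire after T=69 is 72
Earliest fire time = 72 (job job_B)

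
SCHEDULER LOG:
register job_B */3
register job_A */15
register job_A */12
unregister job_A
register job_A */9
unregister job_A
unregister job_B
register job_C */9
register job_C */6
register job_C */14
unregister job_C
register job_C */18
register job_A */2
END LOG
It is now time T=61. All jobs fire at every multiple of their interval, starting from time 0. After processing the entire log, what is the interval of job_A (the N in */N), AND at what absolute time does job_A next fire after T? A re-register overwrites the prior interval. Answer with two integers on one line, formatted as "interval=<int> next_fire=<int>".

Op 1: register job_B */3 -> active={job_B:*/3}
Op 2: register job_A */15 -> active={job_A:*/15, job_B:*/3}
Op 3: register job_A */12 -> active={job_A:*/12, job_B:*/3}
Op 4: unregister job_A -> active={job_B:*/3}
Op 5: register job_A */9 -> active={job_A:*/9, job_B:*/3}
Op 6: unregister job_A -> active={job_B:*/3}
Op 7: unregister job_B -> active={}
Op 8: register job_C */9 -> active={job_C:*/9}
Op 9: register job_C */6 -> active={job_C:*/6}
Op 10: register job_C */14 -> active={job_C:*/14}
Op 11: unregister job_C -> active={}
Op 12: register job_C */18 -> active={job_C:*/18}
Op 13: register job_A */2 -> active={job_A:*/2, job_C:*/18}
Final interval of job_A = 2
Next fire of job_A after T=61: (61//2+1)*2 = 62

Answer: interval=2 next_fire=62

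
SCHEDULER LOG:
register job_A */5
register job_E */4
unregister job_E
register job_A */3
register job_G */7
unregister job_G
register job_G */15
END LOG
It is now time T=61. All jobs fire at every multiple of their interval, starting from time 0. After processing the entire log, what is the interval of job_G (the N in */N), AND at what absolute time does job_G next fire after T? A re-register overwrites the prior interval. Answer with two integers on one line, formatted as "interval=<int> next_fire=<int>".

Op 1: register job_A */5 -> active={job_A:*/5}
Op 2: register job_E */4 -> active={job_A:*/5, job_E:*/4}
Op 3: unregister job_E -> active={job_A:*/5}
Op 4: register job_A */3 -> active={job_A:*/3}
Op 5: register job_G */7 -> active={job_A:*/3, job_G:*/7}
Op 6: unregister job_G -> active={job_A:*/3}
Op 7: register job_G */15 -> active={job_A:*/3, job_G:*/15}
Final interval of job_G = 15
Next fire of job_G after T=61: (61//15+1)*15 = 75

Answer: interval=15 next_fire=75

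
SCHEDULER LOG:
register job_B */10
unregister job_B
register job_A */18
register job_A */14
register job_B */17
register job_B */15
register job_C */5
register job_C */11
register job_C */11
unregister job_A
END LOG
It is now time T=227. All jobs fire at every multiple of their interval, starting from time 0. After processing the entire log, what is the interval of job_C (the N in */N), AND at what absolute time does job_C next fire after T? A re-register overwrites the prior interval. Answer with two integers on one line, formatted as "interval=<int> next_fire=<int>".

Answer: interval=11 next_fire=231

Derivation:
Op 1: register job_B */10 -> active={job_B:*/10}
Op 2: unregister job_B -> active={}
Op 3: register job_A */18 -> active={job_A:*/18}
Op 4: register job_A */14 -> active={job_A:*/14}
Op 5: register job_B */17 -> active={job_A:*/14, job_B:*/17}
Op 6: register job_B */15 -> active={job_A:*/14, job_B:*/15}
Op 7: register job_C */5 -> active={job_A:*/14, job_B:*/15, job_C:*/5}
Op 8: register job_C */11 -> active={job_A:*/14, job_B:*/15, job_C:*/11}
Op 9: register job_C */11 -> active={job_A:*/14, job_B:*/15, job_C:*/11}
Op 10: unregister job_A -> active={job_B:*/15, job_C:*/11}
Final interval of job_C = 11
Next fire of job_C after T=227: (227//11+1)*11 = 231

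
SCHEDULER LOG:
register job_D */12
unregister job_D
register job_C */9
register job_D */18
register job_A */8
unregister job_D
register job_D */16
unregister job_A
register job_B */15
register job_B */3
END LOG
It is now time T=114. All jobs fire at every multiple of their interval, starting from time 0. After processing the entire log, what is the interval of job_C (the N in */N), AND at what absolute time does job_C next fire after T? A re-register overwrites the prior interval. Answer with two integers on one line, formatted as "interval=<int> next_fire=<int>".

Answer: interval=9 next_fire=117

Derivation:
Op 1: register job_D */12 -> active={job_D:*/12}
Op 2: unregister job_D -> active={}
Op 3: register job_C */9 -> active={job_C:*/9}
Op 4: register job_D */18 -> active={job_C:*/9, job_D:*/18}
Op 5: register job_A */8 -> active={job_A:*/8, job_C:*/9, job_D:*/18}
Op 6: unregister job_D -> active={job_A:*/8, job_C:*/9}
Op 7: register job_D */16 -> active={job_A:*/8, job_C:*/9, job_D:*/16}
Op 8: unregister job_A -> active={job_C:*/9, job_D:*/16}
Op 9: register job_B */15 -> active={job_B:*/15, job_C:*/9, job_D:*/16}
Op 10: register job_B */3 -> active={job_B:*/3, job_C:*/9, job_D:*/16}
Final interval of job_C = 9
Next fire of job_C after T=114: (114//9+1)*9 = 117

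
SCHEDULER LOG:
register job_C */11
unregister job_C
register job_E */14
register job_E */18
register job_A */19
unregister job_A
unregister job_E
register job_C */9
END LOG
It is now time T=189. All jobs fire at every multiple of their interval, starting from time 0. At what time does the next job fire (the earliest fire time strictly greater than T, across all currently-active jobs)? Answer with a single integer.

Answer: 198

Derivation:
Op 1: register job_C */11 -> active={job_C:*/11}
Op 2: unregister job_C -> active={}
Op 3: register job_E */14 -> active={job_E:*/14}
Op 4: register job_E */18 -> active={job_E:*/18}
Op 5: register job_A */19 -> active={job_A:*/19, job_E:*/18}
Op 6: unregister job_A -> active={job_E:*/18}
Op 7: unregister job_E -> active={}
Op 8: register job_C */9 -> active={job_C:*/9}
  job_C: interval 9, next fire after T=189 is 198
Earliest fire time = 198 (job job_C)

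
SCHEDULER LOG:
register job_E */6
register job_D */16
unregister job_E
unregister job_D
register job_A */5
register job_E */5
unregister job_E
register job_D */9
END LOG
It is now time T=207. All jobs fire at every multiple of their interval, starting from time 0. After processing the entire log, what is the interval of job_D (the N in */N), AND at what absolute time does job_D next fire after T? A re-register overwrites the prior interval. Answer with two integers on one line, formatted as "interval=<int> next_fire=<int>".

Op 1: register job_E */6 -> active={job_E:*/6}
Op 2: register job_D */16 -> active={job_D:*/16, job_E:*/6}
Op 3: unregister job_E -> active={job_D:*/16}
Op 4: unregister job_D -> active={}
Op 5: register job_A */5 -> active={job_A:*/5}
Op 6: register job_E */5 -> active={job_A:*/5, job_E:*/5}
Op 7: unregister job_E -> active={job_A:*/5}
Op 8: register job_D */9 -> active={job_A:*/5, job_D:*/9}
Final interval of job_D = 9
Next fire of job_D after T=207: (207//9+1)*9 = 216

Answer: interval=9 next_fire=216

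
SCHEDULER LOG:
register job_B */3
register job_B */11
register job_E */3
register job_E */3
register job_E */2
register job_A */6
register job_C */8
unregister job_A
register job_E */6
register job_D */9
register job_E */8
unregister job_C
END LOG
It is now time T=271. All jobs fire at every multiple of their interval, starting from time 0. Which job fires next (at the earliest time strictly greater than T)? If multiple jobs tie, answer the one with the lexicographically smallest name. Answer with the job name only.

Op 1: register job_B */3 -> active={job_B:*/3}
Op 2: register job_B */11 -> active={job_B:*/11}
Op 3: register job_E */3 -> active={job_B:*/11, job_E:*/3}
Op 4: register job_E */3 -> active={job_B:*/11, job_E:*/3}
Op 5: register job_E */2 -> active={job_B:*/11, job_E:*/2}
Op 6: register job_A */6 -> active={job_A:*/6, job_B:*/11, job_E:*/2}
Op 7: register job_C */8 -> active={job_A:*/6, job_B:*/11, job_C:*/8, job_E:*/2}
Op 8: unregister job_A -> active={job_B:*/11, job_C:*/8, job_E:*/2}
Op 9: register job_E */6 -> active={job_B:*/11, job_C:*/8, job_E:*/6}
Op 10: register job_D */9 -> active={job_B:*/11, job_C:*/8, job_D:*/9, job_E:*/6}
Op 11: register job_E */8 -> active={job_B:*/11, job_C:*/8, job_D:*/9, job_E:*/8}
Op 12: unregister job_C -> active={job_B:*/11, job_D:*/9, job_E:*/8}
  job_B: interval 11, next fire after T=271 is 275
  job_D: interval 9, next fire after T=271 is 279
  job_E: interval 8, next fire after T=271 is 272
Earliest = 272, winner (lex tiebreak) = job_E

Answer: job_E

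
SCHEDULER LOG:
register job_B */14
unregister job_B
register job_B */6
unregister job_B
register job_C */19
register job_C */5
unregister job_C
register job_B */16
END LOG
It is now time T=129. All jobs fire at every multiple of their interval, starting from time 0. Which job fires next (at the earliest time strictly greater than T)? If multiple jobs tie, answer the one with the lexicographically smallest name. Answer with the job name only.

Answer: job_B

Derivation:
Op 1: register job_B */14 -> active={job_B:*/14}
Op 2: unregister job_B -> active={}
Op 3: register job_B */6 -> active={job_B:*/6}
Op 4: unregister job_B -> active={}
Op 5: register job_C */19 -> active={job_C:*/19}
Op 6: register job_C */5 -> active={job_C:*/5}
Op 7: unregister job_C -> active={}
Op 8: register job_B */16 -> active={job_B:*/16}
  job_B: interval 16, next fire after T=129 is 144
Earliest = 144, winner (lex tiebreak) = job_B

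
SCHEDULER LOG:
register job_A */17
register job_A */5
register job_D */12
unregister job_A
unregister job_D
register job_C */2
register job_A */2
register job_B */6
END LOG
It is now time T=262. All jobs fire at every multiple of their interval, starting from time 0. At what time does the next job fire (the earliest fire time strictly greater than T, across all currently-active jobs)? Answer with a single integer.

Answer: 264

Derivation:
Op 1: register job_A */17 -> active={job_A:*/17}
Op 2: register job_A */5 -> active={job_A:*/5}
Op 3: register job_D */12 -> active={job_A:*/5, job_D:*/12}
Op 4: unregister job_A -> active={job_D:*/12}
Op 5: unregister job_D -> active={}
Op 6: register job_C */2 -> active={job_C:*/2}
Op 7: register job_A */2 -> active={job_A:*/2, job_C:*/2}
Op 8: register job_B */6 -> active={job_A:*/2, job_B:*/6, job_C:*/2}
  job_A: interval 2, next fire after T=262 is 264
  job_B: interval 6, next fire after T=262 is 264
  job_C: interval 2, next fire after T=262 is 264
Earliest fire time = 264 (job job_A)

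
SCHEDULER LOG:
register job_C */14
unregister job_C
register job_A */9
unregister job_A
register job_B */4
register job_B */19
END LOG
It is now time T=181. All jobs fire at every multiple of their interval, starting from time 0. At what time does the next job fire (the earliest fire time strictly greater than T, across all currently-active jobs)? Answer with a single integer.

Answer: 190

Derivation:
Op 1: register job_C */14 -> active={job_C:*/14}
Op 2: unregister job_C -> active={}
Op 3: register job_A */9 -> active={job_A:*/9}
Op 4: unregister job_A -> active={}
Op 5: register job_B */4 -> active={job_B:*/4}
Op 6: register job_B */19 -> active={job_B:*/19}
  job_B: interval 19, next fire after T=181 is 190
Earliest fire time = 190 (job job_B)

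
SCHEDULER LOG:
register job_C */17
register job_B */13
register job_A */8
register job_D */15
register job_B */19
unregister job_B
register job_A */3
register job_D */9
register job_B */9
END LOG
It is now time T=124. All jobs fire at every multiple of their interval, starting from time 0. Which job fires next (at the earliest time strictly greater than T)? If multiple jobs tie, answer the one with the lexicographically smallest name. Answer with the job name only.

Op 1: register job_C */17 -> active={job_C:*/17}
Op 2: register job_B */13 -> active={job_B:*/13, job_C:*/17}
Op 3: register job_A */8 -> active={job_A:*/8, job_B:*/13, job_C:*/17}
Op 4: register job_D */15 -> active={job_A:*/8, job_B:*/13, job_C:*/17, job_D:*/15}
Op 5: register job_B */19 -> active={job_A:*/8, job_B:*/19, job_C:*/17, job_D:*/15}
Op 6: unregister job_B -> active={job_A:*/8, job_C:*/17, job_D:*/15}
Op 7: register job_A */3 -> active={job_A:*/3, job_C:*/17, job_D:*/15}
Op 8: register job_D */9 -> active={job_A:*/3, job_C:*/17, job_D:*/9}
Op 9: register job_B */9 -> active={job_A:*/3, job_B:*/9, job_C:*/17, job_D:*/9}
  job_A: interval 3, next fire after T=124 is 126
  job_B: interval 9, next fire after T=124 is 126
  job_C: interval 17, next fire after T=124 is 136
  job_D: interval 9, next fire after T=124 is 126
Earliest = 126, winner (lex tiebreak) = job_A

Answer: job_A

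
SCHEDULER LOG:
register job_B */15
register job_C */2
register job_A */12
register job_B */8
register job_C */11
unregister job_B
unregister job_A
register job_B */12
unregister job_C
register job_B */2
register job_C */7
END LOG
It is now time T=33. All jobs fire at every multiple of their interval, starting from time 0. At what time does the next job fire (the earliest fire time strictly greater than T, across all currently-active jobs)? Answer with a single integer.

Op 1: register job_B */15 -> active={job_B:*/15}
Op 2: register job_C */2 -> active={job_B:*/15, job_C:*/2}
Op 3: register job_A */12 -> active={job_A:*/12, job_B:*/15, job_C:*/2}
Op 4: register job_B */8 -> active={job_A:*/12, job_B:*/8, job_C:*/2}
Op 5: register job_C */11 -> active={job_A:*/12, job_B:*/8, job_C:*/11}
Op 6: unregister job_B -> active={job_A:*/12, job_C:*/11}
Op 7: unregister job_A -> active={job_C:*/11}
Op 8: register job_B */12 -> active={job_B:*/12, job_C:*/11}
Op 9: unregister job_C -> active={job_B:*/12}
Op 10: register job_B */2 -> active={job_B:*/2}
Op 11: register job_C */7 -> active={job_B:*/2, job_C:*/7}
  job_B: interval 2, next fire after T=33 is 34
  job_C: interval 7, next fire after T=33 is 35
Earliest fire time = 34 (job job_B)

Answer: 34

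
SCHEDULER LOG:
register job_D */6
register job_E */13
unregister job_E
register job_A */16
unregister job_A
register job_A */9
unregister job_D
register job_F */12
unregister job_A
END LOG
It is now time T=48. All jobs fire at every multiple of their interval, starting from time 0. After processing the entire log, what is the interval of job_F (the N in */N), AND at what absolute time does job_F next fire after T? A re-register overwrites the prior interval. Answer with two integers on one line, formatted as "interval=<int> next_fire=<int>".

Op 1: register job_D */6 -> active={job_D:*/6}
Op 2: register job_E */13 -> active={job_D:*/6, job_E:*/13}
Op 3: unregister job_E -> active={job_D:*/6}
Op 4: register job_A */16 -> active={job_A:*/16, job_D:*/6}
Op 5: unregister job_A -> active={job_D:*/6}
Op 6: register job_A */9 -> active={job_A:*/9, job_D:*/6}
Op 7: unregister job_D -> active={job_A:*/9}
Op 8: register job_F */12 -> active={job_A:*/9, job_F:*/12}
Op 9: unregister job_A -> active={job_F:*/12}
Final interval of job_F = 12
Next fire of job_F after T=48: (48//12+1)*12 = 60

Answer: interval=12 next_fire=60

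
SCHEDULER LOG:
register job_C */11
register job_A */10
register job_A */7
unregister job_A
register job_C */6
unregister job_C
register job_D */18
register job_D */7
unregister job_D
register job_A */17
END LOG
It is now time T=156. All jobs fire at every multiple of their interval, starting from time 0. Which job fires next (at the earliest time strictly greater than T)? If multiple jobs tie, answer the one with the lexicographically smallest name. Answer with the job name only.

Op 1: register job_C */11 -> active={job_C:*/11}
Op 2: register job_A */10 -> active={job_A:*/10, job_C:*/11}
Op 3: register job_A */7 -> active={job_A:*/7, job_C:*/11}
Op 4: unregister job_A -> active={job_C:*/11}
Op 5: register job_C */6 -> active={job_C:*/6}
Op 6: unregister job_C -> active={}
Op 7: register job_D */18 -> active={job_D:*/18}
Op 8: register job_D */7 -> active={job_D:*/7}
Op 9: unregister job_D -> active={}
Op 10: register job_A */17 -> active={job_A:*/17}
  job_A: interval 17, next fire after T=156 is 170
Earliest = 170, winner (lex tiebreak) = job_A

Answer: job_A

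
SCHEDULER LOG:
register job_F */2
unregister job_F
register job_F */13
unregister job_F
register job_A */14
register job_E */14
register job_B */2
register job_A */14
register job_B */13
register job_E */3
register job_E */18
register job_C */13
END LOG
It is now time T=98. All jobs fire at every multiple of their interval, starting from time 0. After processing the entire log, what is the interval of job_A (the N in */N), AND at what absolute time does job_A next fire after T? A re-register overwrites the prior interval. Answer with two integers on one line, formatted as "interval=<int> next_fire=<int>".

Op 1: register job_F */2 -> active={job_F:*/2}
Op 2: unregister job_F -> active={}
Op 3: register job_F */13 -> active={job_F:*/13}
Op 4: unregister job_F -> active={}
Op 5: register job_A */14 -> active={job_A:*/14}
Op 6: register job_E */14 -> active={job_A:*/14, job_E:*/14}
Op 7: register job_B */2 -> active={job_A:*/14, job_B:*/2, job_E:*/14}
Op 8: register job_A */14 -> active={job_A:*/14, job_B:*/2, job_E:*/14}
Op 9: register job_B */13 -> active={job_A:*/14, job_B:*/13, job_E:*/14}
Op 10: register job_E */3 -> active={job_A:*/14, job_B:*/13, job_E:*/3}
Op 11: register job_E */18 -> active={job_A:*/14, job_B:*/13, job_E:*/18}
Op 12: register job_C */13 -> active={job_A:*/14, job_B:*/13, job_C:*/13, job_E:*/18}
Final interval of job_A = 14
Next fire of job_A after T=98: (98//14+1)*14 = 112

Answer: interval=14 next_fire=112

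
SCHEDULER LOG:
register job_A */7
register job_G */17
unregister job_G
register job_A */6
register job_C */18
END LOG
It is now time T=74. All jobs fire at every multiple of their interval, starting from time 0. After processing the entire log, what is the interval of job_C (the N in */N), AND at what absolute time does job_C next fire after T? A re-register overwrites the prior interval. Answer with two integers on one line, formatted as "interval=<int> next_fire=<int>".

Answer: interval=18 next_fire=90

Derivation:
Op 1: register job_A */7 -> active={job_A:*/7}
Op 2: register job_G */17 -> active={job_A:*/7, job_G:*/17}
Op 3: unregister job_G -> active={job_A:*/7}
Op 4: register job_A */6 -> active={job_A:*/6}
Op 5: register job_C */18 -> active={job_A:*/6, job_C:*/18}
Final interval of job_C = 18
Next fire of job_C after T=74: (74//18+1)*18 = 90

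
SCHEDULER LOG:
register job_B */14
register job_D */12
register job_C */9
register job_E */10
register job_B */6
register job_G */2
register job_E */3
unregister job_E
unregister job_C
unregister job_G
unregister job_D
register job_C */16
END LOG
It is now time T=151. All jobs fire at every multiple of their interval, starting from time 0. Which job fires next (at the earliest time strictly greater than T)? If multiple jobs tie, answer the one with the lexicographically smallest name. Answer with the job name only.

Op 1: register job_B */14 -> active={job_B:*/14}
Op 2: register job_D */12 -> active={job_B:*/14, job_D:*/12}
Op 3: register job_C */9 -> active={job_B:*/14, job_C:*/9, job_D:*/12}
Op 4: register job_E */10 -> active={job_B:*/14, job_C:*/9, job_D:*/12, job_E:*/10}
Op 5: register job_B */6 -> active={job_B:*/6, job_C:*/9, job_D:*/12, job_E:*/10}
Op 6: register job_G */2 -> active={job_B:*/6, job_C:*/9, job_D:*/12, job_E:*/10, job_G:*/2}
Op 7: register job_E */3 -> active={job_B:*/6, job_C:*/9, job_D:*/12, job_E:*/3, job_G:*/2}
Op 8: unregister job_E -> active={job_B:*/6, job_C:*/9, job_D:*/12, job_G:*/2}
Op 9: unregister job_C -> active={job_B:*/6, job_D:*/12, job_G:*/2}
Op 10: unregister job_G -> active={job_B:*/6, job_D:*/12}
Op 11: unregister job_D -> active={job_B:*/6}
Op 12: register job_C */16 -> active={job_B:*/6, job_C:*/16}
  job_B: interval 6, next fire after T=151 is 156
  job_C: interval 16, next fire after T=151 is 160
Earliest = 156, winner (lex tiebreak) = job_B

Answer: job_B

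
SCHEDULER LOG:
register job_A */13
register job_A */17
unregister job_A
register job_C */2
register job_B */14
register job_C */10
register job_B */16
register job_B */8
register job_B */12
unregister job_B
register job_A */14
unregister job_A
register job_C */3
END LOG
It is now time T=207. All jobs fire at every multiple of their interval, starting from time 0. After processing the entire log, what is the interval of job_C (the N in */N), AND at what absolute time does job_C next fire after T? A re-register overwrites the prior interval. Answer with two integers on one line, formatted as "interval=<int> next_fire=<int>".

Op 1: register job_A */13 -> active={job_A:*/13}
Op 2: register job_A */17 -> active={job_A:*/17}
Op 3: unregister job_A -> active={}
Op 4: register job_C */2 -> active={job_C:*/2}
Op 5: register job_B */14 -> active={job_B:*/14, job_C:*/2}
Op 6: register job_C */10 -> active={job_B:*/14, job_C:*/10}
Op 7: register job_B */16 -> active={job_B:*/16, job_C:*/10}
Op 8: register job_B */8 -> active={job_B:*/8, job_C:*/10}
Op 9: register job_B */12 -> active={job_B:*/12, job_C:*/10}
Op 10: unregister job_B -> active={job_C:*/10}
Op 11: register job_A */14 -> active={job_A:*/14, job_C:*/10}
Op 12: unregister job_A -> active={job_C:*/10}
Op 13: register job_C */3 -> active={job_C:*/3}
Final interval of job_C = 3
Next fire of job_C after T=207: (207//3+1)*3 = 210

Answer: interval=3 next_fire=210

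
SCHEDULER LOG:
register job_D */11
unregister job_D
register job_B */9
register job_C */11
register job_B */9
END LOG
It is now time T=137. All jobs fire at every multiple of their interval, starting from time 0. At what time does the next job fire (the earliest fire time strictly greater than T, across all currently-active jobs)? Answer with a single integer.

Answer: 143

Derivation:
Op 1: register job_D */11 -> active={job_D:*/11}
Op 2: unregister job_D -> active={}
Op 3: register job_B */9 -> active={job_B:*/9}
Op 4: register job_C */11 -> active={job_B:*/9, job_C:*/11}
Op 5: register job_B */9 -> active={job_B:*/9, job_C:*/11}
  job_B: interval 9, next fire after T=137 is 144
  job_C: interval 11, next fire after T=137 is 143
Earliest fire time = 143 (job job_C)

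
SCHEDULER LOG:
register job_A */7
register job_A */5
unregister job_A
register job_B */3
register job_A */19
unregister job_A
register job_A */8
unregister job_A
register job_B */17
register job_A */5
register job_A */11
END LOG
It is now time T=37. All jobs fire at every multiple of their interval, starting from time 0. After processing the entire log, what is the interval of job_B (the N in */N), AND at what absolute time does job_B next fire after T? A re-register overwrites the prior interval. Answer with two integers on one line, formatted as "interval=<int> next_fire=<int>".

Answer: interval=17 next_fire=51

Derivation:
Op 1: register job_A */7 -> active={job_A:*/7}
Op 2: register job_A */5 -> active={job_A:*/5}
Op 3: unregister job_A -> active={}
Op 4: register job_B */3 -> active={job_B:*/3}
Op 5: register job_A */19 -> active={job_A:*/19, job_B:*/3}
Op 6: unregister job_A -> active={job_B:*/3}
Op 7: register job_A */8 -> active={job_A:*/8, job_B:*/3}
Op 8: unregister job_A -> active={job_B:*/3}
Op 9: register job_B */17 -> active={job_B:*/17}
Op 10: register job_A */5 -> active={job_A:*/5, job_B:*/17}
Op 11: register job_A */11 -> active={job_A:*/11, job_B:*/17}
Final interval of job_B = 17
Next fire of job_B after T=37: (37//17+1)*17 = 51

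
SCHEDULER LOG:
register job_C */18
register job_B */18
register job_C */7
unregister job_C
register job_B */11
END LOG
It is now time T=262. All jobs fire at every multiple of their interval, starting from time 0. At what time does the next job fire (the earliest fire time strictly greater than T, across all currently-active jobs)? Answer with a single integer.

Answer: 264

Derivation:
Op 1: register job_C */18 -> active={job_C:*/18}
Op 2: register job_B */18 -> active={job_B:*/18, job_C:*/18}
Op 3: register job_C */7 -> active={job_B:*/18, job_C:*/7}
Op 4: unregister job_C -> active={job_B:*/18}
Op 5: register job_B */11 -> active={job_B:*/11}
  job_B: interval 11, next fire after T=262 is 264
Earliest fire time = 264 (job job_B)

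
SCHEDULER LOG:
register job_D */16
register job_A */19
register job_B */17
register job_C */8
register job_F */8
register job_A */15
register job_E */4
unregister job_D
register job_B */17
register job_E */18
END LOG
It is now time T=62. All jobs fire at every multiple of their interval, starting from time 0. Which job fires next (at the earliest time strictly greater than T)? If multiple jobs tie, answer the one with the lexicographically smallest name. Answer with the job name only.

Op 1: register job_D */16 -> active={job_D:*/16}
Op 2: register job_A */19 -> active={job_A:*/19, job_D:*/16}
Op 3: register job_B */17 -> active={job_A:*/19, job_B:*/17, job_D:*/16}
Op 4: register job_C */8 -> active={job_A:*/19, job_B:*/17, job_C:*/8, job_D:*/16}
Op 5: register job_F */8 -> active={job_A:*/19, job_B:*/17, job_C:*/8, job_D:*/16, job_F:*/8}
Op 6: register job_A */15 -> active={job_A:*/15, job_B:*/17, job_C:*/8, job_D:*/16, job_F:*/8}
Op 7: register job_E */4 -> active={job_A:*/15, job_B:*/17, job_C:*/8, job_D:*/16, job_E:*/4, job_F:*/8}
Op 8: unregister job_D -> active={job_A:*/15, job_B:*/17, job_C:*/8, job_E:*/4, job_F:*/8}
Op 9: register job_B */17 -> active={job_A:*/15, job_B:*/17, job_C:*/8, job_E:*/4, job_F:*/8}
Op 10: register job_E */18 -> active={job_A:*/15, job_B:*/17, job_C:*/8, job_E:*/18, job_F:*/8}
  job_A: interval 15, next fire after T=62 is 75
  job_B: interval 17, next fire after T=62 is 68
  job_C: interval 8, next fire after T=62 is 64
  job_E: interval 18, next fire after T=62 is 72
  job_F: interval 8, next fire after T=62 is 64
Earliest = 64, winner (lex tiebreak) = job_C

Answer: job_C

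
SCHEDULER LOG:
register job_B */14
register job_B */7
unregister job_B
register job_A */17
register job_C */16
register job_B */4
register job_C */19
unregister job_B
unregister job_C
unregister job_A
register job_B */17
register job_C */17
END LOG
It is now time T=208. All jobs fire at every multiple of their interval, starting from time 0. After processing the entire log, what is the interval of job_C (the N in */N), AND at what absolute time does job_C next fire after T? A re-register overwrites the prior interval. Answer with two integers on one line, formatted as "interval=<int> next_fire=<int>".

Answer: interval=17 next_fire=221

Derivation:
Op 1: register job_B */14 -> active={job_B:*/14}
Op 2: register job_B */7 -> active={job_B:*/7}
Op 3: unregister job_B -> active={}
Op 4: register job_A */17 -> active={job_A:*/17}
Op 5: register job_C */16 -> active={job_A:*/17, job_C:*/16}
Op 6: register job_B */4 -> active={job_A:*/17, job_B:*/4, job_C:*/16}
Op 7: register job_C */19 -> active={job_A:*/17, job_B:*/4, job_C:*/19}
Op 8: unregister job_B -> active={job_A:*/17, job_C:*/19}
Op 9: unregister job_C -> active={job_A:*/17}
Op 10: unregister job_A -> active={}
Op 11: register job_B */17 -> active={job_B:*/17}
Op 12: register job_C */17 -> active={job_B:*/17, job_C:*/17}
Final interval of job_C = 17
Next fire of job_C after T=208: (208//17+1)*17 = 221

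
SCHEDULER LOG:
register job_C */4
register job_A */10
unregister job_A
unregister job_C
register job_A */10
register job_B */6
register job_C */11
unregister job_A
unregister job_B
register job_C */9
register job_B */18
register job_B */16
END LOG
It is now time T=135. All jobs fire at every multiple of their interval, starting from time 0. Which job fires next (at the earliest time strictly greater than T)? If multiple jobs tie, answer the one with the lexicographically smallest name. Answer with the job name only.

Answer: job_B

Derivation:
Op 1: register job_C */4 -> active={job_C:*/4}
Op 2: register job_A */10 -> active={job_A:*/10, job_C:*/4}
Op 3: unregister job_A -> active={job_C:*/4}
Op 4: unregister job_C -> active={}
Op 5: register job_A */10 -> active={job_A:*/10}
Op 6: register job_B */6 -> active={job_A:*/10, job_B:*/6}
Op 7: register job_C */11 -> active={job_A:*/10, job_B:*/6, job_C:*/11}
Op 8: unregister job_A -> active={job_B:*/6, job_C:*/11}
Op 9: unregister job_B -> active={job_C:*/11}
Op 10: register job_C */9 -> active={job_C:*/9}
Op 11: register job_B */18 -> active={job_B:*/18, job_C:*/9}
Op 12: register job_B */16 -> active={job_B:*/16, job_C:*/9}
  job_B: interval 16, next fire after T=135 is 144
  job_C: interval 9, next fire after T=135 is 144
Earliest = 144, winner (lex tiebreak) = job_B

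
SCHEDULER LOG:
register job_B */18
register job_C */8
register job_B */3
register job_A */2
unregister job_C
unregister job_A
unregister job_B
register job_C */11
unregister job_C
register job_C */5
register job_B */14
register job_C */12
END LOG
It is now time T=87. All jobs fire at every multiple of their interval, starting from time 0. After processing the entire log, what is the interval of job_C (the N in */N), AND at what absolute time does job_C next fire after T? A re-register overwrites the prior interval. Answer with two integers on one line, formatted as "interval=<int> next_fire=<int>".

Op 1: register job_B */18 -> active={job_B:*/18}
Op 2: register job_C */8 -> active={job_B:*/18, job_C:*/8}
Op 3: register job_B */3 -> active={job_B:*/3, job_C:*/8}
Op 4: register job_A */2 -> active={job_A:*/2, job_B:*/3, job_C:*/8}
Op 5: unregister job_C -> active={job_A:*/2, job_B:*/3}
Op 6: unregister job_A -> active={job_B:*/3}
Op 7: unregister job_B -> active={}
Op 8: register job_C */11 -> active={job_C:*/11}
Op 9: unregister job_C -> active={}
Op 10: register job_C */5 -> active={job_C:*/5}
Op 11: register job_B */14 -> active={job_B:*/14, job_C:*/5}
Op 12: register job_C */12 -> active={job_B:*/14, job_C:*/12}
Final interval of job_C = 12
Next fire of job_C after T=87: (87//12+1)*12 = 96

Answer: interval=12 next_fire=96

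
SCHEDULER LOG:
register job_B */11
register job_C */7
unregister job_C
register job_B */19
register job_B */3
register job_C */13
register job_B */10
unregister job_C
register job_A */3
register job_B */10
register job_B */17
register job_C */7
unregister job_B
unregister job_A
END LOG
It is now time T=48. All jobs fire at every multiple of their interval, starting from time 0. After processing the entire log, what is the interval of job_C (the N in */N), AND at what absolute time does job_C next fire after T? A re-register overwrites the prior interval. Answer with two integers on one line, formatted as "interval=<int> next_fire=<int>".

Op 1: register job_B */11 -> active={job_B:*/11}
Op 2: register job_C */7 -> active={job_B:*/11, job_C:*/7}
Op 3: unregister job_C -> active={job_B:*/11}
Op 4: register job_B */19 -> active={job_B:*/19}
Op 5: register job_B */3 -> active={job_B:*/3}
Op 6: register job_C */13 -> active={job_B:*/3, job_C:*/13}
Op 7: register job_B */10 -> active={job_B:*/10, job_C:*/13}
Op 8: unregister job_C -> active={job_B:*/10}
Op 9: register job_A */3 -> active={job_A:*/3, job_B:*/10}
Op 10: register job_B */10 -> active={job_A:*/3, job_B:*/10}
Op 11: register job_B */17 -> active={job_A:*/3, job_B:*/17}
Op 12: register job_C */7 -> active={job_A:*/3, job_B:*/17, job_C:*/7}
Op 13: unregister job_B -> active={job_A:*/3, job_C:*/7}
Op 14: unregister job_A -> active={job_C:*/7}
Final interval of job_C = 7
Next fire of job_C after T=48: (48//7+1)*7 = 49

Answer: interval=7 next_fire=49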